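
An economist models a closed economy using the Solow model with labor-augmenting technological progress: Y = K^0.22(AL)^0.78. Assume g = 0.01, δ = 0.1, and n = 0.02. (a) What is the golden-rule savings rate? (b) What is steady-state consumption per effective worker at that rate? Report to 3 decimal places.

Capital per effective worker breaks even when investment replaces (n + g + δ)·k; here n + g + δ = 0.13.
For Cobb-Douglas, s_gold equals capital's share: s_gold = 0.22.
Maximizing c = f(k) − (n+g+δ)·k gives f'(k) = n+g+δ, i.e. 0.22·k^(0.22−1) = 0.13, so k_gold = (0.22/0.13)^(1/0.78) ≈ 1.9630.
y_gold = 1.9630^0.22 ≈ 1.1600; c_gold = (1−0.22)·y_gold ≈ 0.9048.

(a) s_gold = 0.220; (b) c_gold ≈ 0.905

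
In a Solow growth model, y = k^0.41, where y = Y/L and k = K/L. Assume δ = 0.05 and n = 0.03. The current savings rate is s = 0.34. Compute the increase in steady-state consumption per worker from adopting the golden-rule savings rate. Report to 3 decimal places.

The effective depreciation rate is n + δ = 0.03 + 0.05 = 0.08.
Current steady state (s = 0.34): k* = (0.34/0.08)^(1/0.59) ≈ 11.6163, y* = 11.6163^0.41 ≈ 2.7332, c* = (1−0.34)·2.7332 ≈ 1.8039.
Golden rule sets MPK = n+δ: 0.41·k^(0.41−1) = 0.08, so k_gold = (0.41/0.08)^(1/0.59) ≈ 15.9541.
y_gold = 15.9541^0.41 ≈ 3.1130, c_gold = y_gold − 0.08·k_gold ≈ 1.8367.
Gain: Δc = 1.8367 − 1.8039 ≈ 0.0327.

Δc ≈ 0.033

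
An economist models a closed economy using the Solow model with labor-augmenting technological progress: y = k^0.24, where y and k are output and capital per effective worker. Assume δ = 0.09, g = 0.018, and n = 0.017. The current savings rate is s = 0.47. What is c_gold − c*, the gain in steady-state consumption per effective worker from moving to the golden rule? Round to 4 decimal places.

Capital per effective worker breaks even when investment replaces (n + g + δ)·k; here n + g + δ = 0.125.
Current steady state (s = 0.47): k* = (0.47/0.125)^(1/0.76) ≈ 5.7125, y* = 5.7125^0.24 ≈ 1.5193, c* = (1−0.47)·1.5193 ≈ 0.8052.
Maximizing c = f(k) − (n+g+δ)·k gives f'(k) = n+g+δ, i.e. 0.24·k^(0.24−1) = 0.125, so k_gold = (0.24/0.125)^(1/0.76) ≈ 2.3592.
y_gold = 2.3592^0.24 ≈ 1.2288, c_gold = y_gold − 0.125·k_gold ≈ 0.9339.
Gain: Δc = 0.9339 − 0.8052 ≈ 0.1286.

Δc ≈ 0.1286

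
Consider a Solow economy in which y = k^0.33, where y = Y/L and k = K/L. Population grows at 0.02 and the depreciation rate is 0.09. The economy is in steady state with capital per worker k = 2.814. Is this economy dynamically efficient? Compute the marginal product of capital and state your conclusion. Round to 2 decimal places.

dynamically efficient; MPK ≈ 0.16

Capital per worker breaks even when investment replaces (n + δ)·k; here n + δ = 0.11.
MPK = 0.33·k^(0.33−1) = 0.33·2.814^(-0.67) ≈ 0.1650.
MPK > 0.11, so the economy is dynamically efficient (under-saving).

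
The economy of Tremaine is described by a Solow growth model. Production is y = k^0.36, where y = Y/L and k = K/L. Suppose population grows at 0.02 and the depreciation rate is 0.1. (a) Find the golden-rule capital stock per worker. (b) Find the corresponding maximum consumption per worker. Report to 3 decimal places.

(a) k_gold ≈ 5.565; (b) c_gold ≈ 1.187

n + δ = 0.02 + 0.1 = 0.12.
At the golden rule the marginal product of capital equals n+δ: 0.36·k^(0.36−1) = 0.12. Solving, k_gold = (0.36/0.12)^(1/0.64) ≈ 5.5655.
y_gold = 5.5655^0.36 ≈ 1.8552; c_gold = y_gold − 0.12·k_gold ≈ 1.1873.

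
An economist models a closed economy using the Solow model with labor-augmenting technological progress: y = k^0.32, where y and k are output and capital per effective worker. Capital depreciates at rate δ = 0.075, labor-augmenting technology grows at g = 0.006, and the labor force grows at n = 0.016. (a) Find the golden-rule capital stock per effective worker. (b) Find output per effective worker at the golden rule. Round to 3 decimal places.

n + g + δ = 0.016 + 0.006 + 0.075 = 0.097.
Golden rule sets MPK = n+g+δ: 0.32·k^(0.32−1) = 0.097, so k_gold = (0.32/0.097)^(1/0.68) ≈ 5.7852.
y_gold = 5.7852^0.32 ≈ 1.7536.

(a) k_gold ≈ 5.785; (b) y_gold ≈ 1.754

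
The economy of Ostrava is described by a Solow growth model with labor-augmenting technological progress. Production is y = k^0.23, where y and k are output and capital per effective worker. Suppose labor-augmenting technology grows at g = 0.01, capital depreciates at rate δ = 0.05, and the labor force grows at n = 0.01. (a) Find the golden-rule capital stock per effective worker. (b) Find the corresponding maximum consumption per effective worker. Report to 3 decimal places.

(a) k_gold ≈ 4.688; (b) c_gold ≈ 1.099

The effective depreciation rate is n + g + δ = 0.01 + 0.01 + 0.05 = 0.07.
Golden rule sets MPK = n+g+δ: 0.23·k^(0.23−1) = 0.07, so k_gold = (0.23/0.07)^(1/0.77) ≈ 4.6876.
y_gold = 4.6876^0.23 ≈ 1.4267; c_gold = y_gold − 0.07·k_gold ≈ 1.0985.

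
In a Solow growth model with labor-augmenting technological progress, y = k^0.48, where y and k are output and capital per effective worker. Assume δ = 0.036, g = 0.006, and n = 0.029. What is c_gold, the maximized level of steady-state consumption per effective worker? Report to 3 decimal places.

c_gold ≈ 3.035

The effective depreciation rate is n + g + δ = 0.029 + 0.006 + 0.036 = 0.071.
Golden rule sets MPK = n+g+δ: 0.48·k^(0.48−1) = 0.071, so k_gold = (0.48/0.071)^(1/0.52) ≈ 39.4567.
y_gold = 39.4567^0.48 ≈ 5.8363.
c_gold = y_gold − (n+g+δ)·k_gold = 5.8363 − 0.071·39.4567 ≈ 3.0349.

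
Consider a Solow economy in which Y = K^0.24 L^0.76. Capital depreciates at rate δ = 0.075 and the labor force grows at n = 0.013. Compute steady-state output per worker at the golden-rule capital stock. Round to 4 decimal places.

y_gold ≈ 1.3728

n + δ = 0.013 + 0.075 = 0.088.
At the golden rule the marginal product of capital equals n+δ: 0.24·k^(0.24−1) = 0.088. Solving, k_gold = (0.24/0.088)^(1/0.76) ≈ 3.7439.
Output: y_gold = k_gold^0.24 = 3.7439^0.24 ≈ 1.3728.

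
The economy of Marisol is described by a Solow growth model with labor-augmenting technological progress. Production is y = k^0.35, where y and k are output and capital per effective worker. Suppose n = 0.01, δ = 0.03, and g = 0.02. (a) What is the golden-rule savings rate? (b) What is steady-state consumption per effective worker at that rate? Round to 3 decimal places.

(a) s_gold = 0.350; (b) c_gold ≈ 1.680

Break-even investment rate: n + g + δ = 0.01 + 0.02 + 0.03 = 0.06.
For Cobb-Douglas, s_gold equals capital's share: s_gold = 0.35.
At the golden rule the marginal product of capital equals n+g+δ: 0.35·k^(0.35−1) = 0.06. Solving, k_gold = (0.35/0.06)^(1/0.65) ≈ 15.0776.
y_gold = 15.0776^0.35 ≈ 2.5847; c_gold = (1−0.35)·y_gold ≈ 1.6801.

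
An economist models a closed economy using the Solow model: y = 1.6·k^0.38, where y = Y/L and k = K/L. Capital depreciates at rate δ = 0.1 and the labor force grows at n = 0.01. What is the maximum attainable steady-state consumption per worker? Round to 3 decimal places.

Break-even investment rate: n + δ = 0.01 + 0.1 = 0.11.
At the golden rule the marginal product of capital equals n+δ: 0.38·1.6·k^(0.38−1) = 0.11. Solving, k_gold = (0.38·1.6/0.11)^(1/0.62) ≈ 15.7615.
y_gold = 1.6·15.7615^0.38 ≈ 4.5625.
c_gold = y_gold − (n+δ)·k_gold = 4.5625 − 0.11·15.7615 ≈ 2.8288.

c_gold ≈ 2.829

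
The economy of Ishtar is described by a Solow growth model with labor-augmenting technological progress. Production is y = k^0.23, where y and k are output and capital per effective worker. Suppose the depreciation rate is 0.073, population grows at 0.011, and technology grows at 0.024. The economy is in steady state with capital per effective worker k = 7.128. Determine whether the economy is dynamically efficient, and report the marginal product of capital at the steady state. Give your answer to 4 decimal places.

The effective depreciation rate is n + g + δ = 0.011 + 0.024 + 0.073 = 0.108.
MPK = 0.23·k^(0.23−1) = 0.23·7.128^(-0.77) ≈ 0.0507.
MPK < 0.108, so the economy is dynamically inefficient (over-saving).

dynamically inefficient; MPK ≈ 0.0507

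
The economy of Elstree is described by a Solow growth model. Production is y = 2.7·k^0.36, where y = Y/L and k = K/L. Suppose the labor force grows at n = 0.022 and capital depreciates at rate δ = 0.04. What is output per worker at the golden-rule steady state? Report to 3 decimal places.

y_gold ≈ 12.697

Break-even investment rate: n + δ = 0.022 + 0.04 = 0.062.
At the golden rule the marginal product of capital equals n+δ: 0.36·2.7·k^(0.36−1) = 0.062. Solving, k_gold = (0.36·2.7/0.062)^(1/0.64) ≈ 73.7253.
Output: y_gold = 2.7·k_gold^0.36 = 2.7·73.7253^0.36 ≈ 12.6971.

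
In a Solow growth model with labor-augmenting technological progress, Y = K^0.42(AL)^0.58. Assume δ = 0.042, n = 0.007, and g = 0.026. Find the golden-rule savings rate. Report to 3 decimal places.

s_gold = 0.420

Break-even investment rate: n + g + δ = 0.007 + 0.026 + 0.042 = 0.075.
At the golden rule MPK = n+g+δ, and in any Cobb-Douglas steady state s = (n+g+δ)·k/y = MPK·k/y = capital's share 0.42.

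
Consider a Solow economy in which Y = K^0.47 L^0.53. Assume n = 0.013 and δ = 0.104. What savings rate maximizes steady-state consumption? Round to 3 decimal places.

The effective depreciation rate is n + δ = 0.013 + 0.104 = 0.117.
At the golden rule MPK = n+δ, and in any Cobb-Douglas steady state s = (n+δ)·k/y = MPK·k/y = capital's share 0.47.

s_gold = 0.470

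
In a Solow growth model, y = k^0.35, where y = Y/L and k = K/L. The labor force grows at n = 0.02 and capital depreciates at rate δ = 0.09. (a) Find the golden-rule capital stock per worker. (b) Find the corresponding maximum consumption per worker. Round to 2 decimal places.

(a) k_gold ≈ 5.93; (b) c_gold ≈ 1.21

n + δ = 0.02 + 0.09 = 0.11.
Maximizing c = f(k) − (n+δ)·k gives f'(k) = n+δ, i.e. 0.35·k^(0.35−1) = 0.11, so k_gold = (0.35/0.11)^(1/0.65) ≈ 5.9340.
y_gold = 5.9340^0.35 ≈ 1.8650; c_gold = y_gold − 0.11·k_gold ≈ 1.2122.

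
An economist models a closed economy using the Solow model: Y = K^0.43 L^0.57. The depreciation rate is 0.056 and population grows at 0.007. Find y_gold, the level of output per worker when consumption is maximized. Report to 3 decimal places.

y_gold ≈ 4.258

Capital per worker breaks even when investment replaces (n + δ)·k; here n + δ = 0.063.
Golden rule sets MPK = n+δ: 0.43·k^(0.43−1) = 0.063, so k_gold = (0.43/0.063)^(1/0.57) ≈ 29.0658.
Output: y_gold = k_gold^0.43 = 29.0658^0.43 ≈ 4.2585.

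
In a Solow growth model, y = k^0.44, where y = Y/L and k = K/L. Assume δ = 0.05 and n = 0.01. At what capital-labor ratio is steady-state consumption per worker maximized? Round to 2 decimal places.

k_gold ≈ 35.09

Capital per worker breaks even when investment replaces (n + δ)·k; here n + δ = 0.06.
Golden rule sets MPK = n+δ: 0.44·k^(0.44−1) = 0.06, so k_gold = (0.44/0.06)^(1/0.56) ≈ 35.0898.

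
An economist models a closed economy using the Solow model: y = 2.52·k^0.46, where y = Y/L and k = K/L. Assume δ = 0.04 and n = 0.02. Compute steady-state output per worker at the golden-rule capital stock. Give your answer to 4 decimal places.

y_gold ≈ 31.3970

Capital per worker breaks even when investment replaces (n + δ)·k; here n + δ = 0.06.
At the golden rule the marginal product of capital equals n+δ: 0.46·2.52·k^(0.46−1) = 0.06. Solving, k_gold = (0.46·2.52/0.06)^(1/0.54) ≈ 240.7103.
Output: y_gold = 2.52·k_gold^0.46 = 2.52·240.7103^0.46 ≈ 31.3970.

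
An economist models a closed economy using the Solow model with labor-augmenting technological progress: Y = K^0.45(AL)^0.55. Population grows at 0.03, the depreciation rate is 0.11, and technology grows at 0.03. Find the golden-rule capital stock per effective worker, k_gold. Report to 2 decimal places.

k_gold ≈ 5.87

Capital per effective worker breaks even when investment replaces (n + g + δ)·k; here n + g + δ = 0.17.
Maximizing c = f(k) − (n+g+δ)·k gives f'(k) = n+g+δ, i.e. 0.45·k^(0.45−1) = 0.17, so k_gold = (0.45/0.17)^(1/0.55) ≈ 5.8703.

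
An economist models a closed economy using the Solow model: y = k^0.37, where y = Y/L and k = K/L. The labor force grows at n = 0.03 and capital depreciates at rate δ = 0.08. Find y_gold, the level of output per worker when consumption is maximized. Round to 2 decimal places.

Break-even investment rate: n + δ = 0.03 + 0.08 = 0.11.
Maximizing c = f(k) − (n+δ)·k gives f'(k) = n+δ, i.e. 0.37·k^(0.37−1) = 0.11, so k_gold = (0.37/0.11)^(1/0.63) ≈ 6.8581.
Output: y_gold = k_gold^0.37 = 6.8581^0.37 ≈ 2.0389.

y_gold ≈ 2.04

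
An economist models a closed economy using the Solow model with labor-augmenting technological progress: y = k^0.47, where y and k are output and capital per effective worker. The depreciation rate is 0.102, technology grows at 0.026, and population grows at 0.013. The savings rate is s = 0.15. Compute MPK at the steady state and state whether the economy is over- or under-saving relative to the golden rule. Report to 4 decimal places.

Capital per effective worker breaks even when investment replaces (n + g + δ)·k; here n + g + δ = 0.141.
Steady-state k*: s·k^0.47 = 0.141·k gives k* = (0.15/0.141)^(1/0.53) ≈ 1.1238.
MPK = 0.47·1.1238^(-0.53) ≈ 0.4418.
MPK > n+g+δ = 0.141, so the economy is dynamically efficient (under-saving).

under-saving; MPK ≈ 0.4418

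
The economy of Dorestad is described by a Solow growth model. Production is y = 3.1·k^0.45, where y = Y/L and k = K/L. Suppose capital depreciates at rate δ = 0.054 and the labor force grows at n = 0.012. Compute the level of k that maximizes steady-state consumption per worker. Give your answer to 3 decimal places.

The effective depreciation rate is n + δ = 0.012 + 0.054 = 0.066.
Setting f'(k) = n+δ gives 0.45·3.1·k^(0.45−1) = 0.066, hence k_gold = (0.45·3.1/0.066)^(1/0.55) ≈ 256.5346.

k_gold ≈ 256.535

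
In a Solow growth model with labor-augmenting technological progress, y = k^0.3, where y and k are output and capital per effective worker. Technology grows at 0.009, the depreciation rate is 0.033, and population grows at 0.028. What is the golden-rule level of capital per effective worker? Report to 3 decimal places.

n + g + δ = 0.028 + 0.009 + 0.033 = 0.07.
Golden rule sets MPK = n+g+δ: 0.3·k^(0.3−1) = 0.07, so k_gold = (0.3/0.07)^(1/0.7) ≈ 7.9963.

k_gold ≈ 7.996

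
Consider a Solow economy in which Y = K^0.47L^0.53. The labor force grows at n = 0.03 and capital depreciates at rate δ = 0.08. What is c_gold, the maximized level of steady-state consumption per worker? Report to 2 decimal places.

n + δ = 0.03 + 0.08 = 0.11.
Golden rule sets MPK = n+δ: 0.47·k^(0.47−1) = 0.11, so k_gold = (0.47/0.11)^(1/0.53) ≈ 15.4885.
y_gold = 15.4885^0.47 ≈ 3.6250.
c_gold = y_gold − (n+δ)·k_gold = 3.6250 − 0.11·15.4885 ≈ 1.9212.

c_gold ≈ 1.92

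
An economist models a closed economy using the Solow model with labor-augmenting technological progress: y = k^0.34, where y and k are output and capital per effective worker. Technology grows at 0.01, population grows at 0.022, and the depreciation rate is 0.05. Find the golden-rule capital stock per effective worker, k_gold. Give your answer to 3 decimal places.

Break-even investment rate: n + g + δ = 0.022 + 0.01 + 0.05 = 0.082.
Maximizing c = f(k) − (n+g+δ)·k gives f'(k) = n+g+δ, i.e. 0.34·k^(0.34−1) = 0.082, so k_gold = (0.34/0.082)^(1/0.66) ≈ 8.6269.

k_gold ≈ 8.627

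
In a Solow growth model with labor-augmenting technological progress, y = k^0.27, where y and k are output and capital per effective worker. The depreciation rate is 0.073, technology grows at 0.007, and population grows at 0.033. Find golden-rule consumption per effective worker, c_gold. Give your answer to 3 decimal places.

c_gold ≈ 1.007

The effective depreciation rate is n + g + δ = 0.033 + 0.007 + 0.073 = 0.113.
Golden rule sets MPK = n+g+δ: 0.27·k^(0.27−1) = 0.113, so k_gold = (0.27/0.113)^(1/0.73) ≈ 3.2976.
y_gold = 3.2976^0.27 ≈ 1.3801.
c_gold = y_gold − (n+g+δ)·k_gold = 1.3801 − 0.113·3.2976 ≈ 1.0075.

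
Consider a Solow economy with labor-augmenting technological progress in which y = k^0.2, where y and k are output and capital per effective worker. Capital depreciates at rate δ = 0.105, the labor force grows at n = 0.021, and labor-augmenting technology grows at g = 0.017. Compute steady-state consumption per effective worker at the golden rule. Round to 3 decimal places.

Break-even investment rate: n + g + δ = 0.021 + 0.017 + 0.105 = 0.143.
At the golden rule the marginal product of capital equals n+g+δ: 0.2·k^(0.2−1) = 0.143. Solving, k_gold = (0.2/0.143)^(1/0.8) ≈ 1.5210.
y_gold = 1.5210^0.2 ≈ 1.0875.
c_gold = y_gold − (n+g+δ)·k_gold = 1.0875 − 0.143·1.5210 ≈ 0.8700.

c_gold ≈ 0.870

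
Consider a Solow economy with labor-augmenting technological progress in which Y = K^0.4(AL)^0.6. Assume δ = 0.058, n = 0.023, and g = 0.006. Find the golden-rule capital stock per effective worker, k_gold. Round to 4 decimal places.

Break-even investment rate: n + g + δ = 0.023 + 0.006 + 0.058 = 0.087.
At the golden rule the marginal product of capital equals n+g+δ: 0.4·k^(0.4−1) = 0.087. Solving, k_gold = (0.4/0.087)^(1/0.6) ≈ 12.7126.

k_gold ≈ 12.7126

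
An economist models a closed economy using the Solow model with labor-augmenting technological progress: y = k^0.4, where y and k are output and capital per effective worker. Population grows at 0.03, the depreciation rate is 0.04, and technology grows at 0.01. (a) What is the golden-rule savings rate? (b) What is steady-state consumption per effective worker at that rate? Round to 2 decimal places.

The effective depreciation rate is n + g + δ = 0.03 + 0.01 + 0.04 = 0.08.
For Cobb-Douglas, s_gold equals capital's share: s_gold = 0.4.
Maximizing c = f(k) − (n+g+δ)·k gives f'(k) = n+g+δ, i.e. 0.4·k^(0.4−1) = 0.08, so k_gold = (0.4/0.08)^(1/0.6) ≈ 14.6201.
y_gold = 14.6201^0.4 ≈ 2.9240; c_gold = (1−0.4)·y_gold ≈ 1.7544.

(a) s_gold = 0.40; (b) c_gold ≈ 1.75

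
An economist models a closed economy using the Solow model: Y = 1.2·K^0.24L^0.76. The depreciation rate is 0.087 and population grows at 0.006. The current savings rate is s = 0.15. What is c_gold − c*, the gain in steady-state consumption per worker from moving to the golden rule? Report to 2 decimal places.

Break-even investment rate: n + δ = 0.006 + 0.087 = 0.093.
Current steady state (s = 0.15): k* = (0.15·1.2/0.093)^(1/0.76) ≈ 2.3843, y* = 1.2·2.3843^0.24 ≈ 1.4782, c* = (1−0.15)·1.4782 ≈ 1.2565.
Maximizing c = f(k) − (n+δ)·k gives f'(k) = n+δ, i.e. 0.24·1.2·k^(0.24−1) = 0.093, so k_gold = (0.24·1.2/0.093)^(1/0.76) ≈ 4.4252.
y_gold = 1.2·4.4252^0.24 ≈ 1.7148, c_gold = y_gold − 0.093·k_gold ≈ 1.3032.
Gain: Δc = 1.3032 − 1.2565 ≈ 0.0467.

Δc ≈ 0.05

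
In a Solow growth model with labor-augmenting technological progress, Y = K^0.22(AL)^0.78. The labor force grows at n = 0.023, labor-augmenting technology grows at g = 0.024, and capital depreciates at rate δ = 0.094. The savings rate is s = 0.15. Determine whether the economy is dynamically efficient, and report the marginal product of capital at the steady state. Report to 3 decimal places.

n + g + δ = 0.023 + 0.024 + 0.094 = 0.141.
Steady-state k*: s·k^0.22 = 0.141·k gives k* = (0.15/0.141)^(1/0.78) ≈ 1.0826.
MPK = 0.22·1.0826^(-0.78) ≈ 0.2068.
MPK > n+g+δ = 0.141, so the economy is dynamically efficient (under-saving).

dynamically efficient; MPK ≈ 0.207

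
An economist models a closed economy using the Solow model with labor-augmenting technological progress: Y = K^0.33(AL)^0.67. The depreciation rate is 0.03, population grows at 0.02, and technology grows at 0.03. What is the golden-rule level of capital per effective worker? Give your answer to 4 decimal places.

k_gold ≈ 8.2898

Capital per effective worker breaks even when investment replaces (n + g + δ)·k; here n + g + δ = 0.08.
Maximizing c = f(k) − (n+g+δ)·k gives f'(k) = n+g+δ, i.e. 0.33·k^(0.33−1) = 0.08, so k_gold = (0.33/0.08)^(1/0.67) ≈ 8.2898.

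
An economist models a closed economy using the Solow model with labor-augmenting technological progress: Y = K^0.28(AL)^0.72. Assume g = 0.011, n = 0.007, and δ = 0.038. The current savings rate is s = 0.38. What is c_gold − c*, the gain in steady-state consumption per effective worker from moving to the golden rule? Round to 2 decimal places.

Δc ≈ 0.04

Break-even investment rate: n + g + δ = 0.007 + 0.011 + 0.038 = 0.056.
Current steady state (s = 0.38): k* = (0.38/0.056)^(1/0.72) ≈ 14.2887, y* = 14.2887^0.28 ≈ 2.1057, c* = (1−0.38)·2.1057 ≈ 1.3055.
Golden rule sets MPK = n+g+δ: 0.28·k^(0.28−1) = 0.056, so k_gold = (0.28/0.056)^(1/0.72) ≈ 9.3496.
y_gold = 9.3496^0.28 ≈ 1.8699, c_gold = y_gold − 0.056·k_gold ≈ 1.3463.
Gain: Δc = 1.3463 − 1.3055 ≈ 0.0408.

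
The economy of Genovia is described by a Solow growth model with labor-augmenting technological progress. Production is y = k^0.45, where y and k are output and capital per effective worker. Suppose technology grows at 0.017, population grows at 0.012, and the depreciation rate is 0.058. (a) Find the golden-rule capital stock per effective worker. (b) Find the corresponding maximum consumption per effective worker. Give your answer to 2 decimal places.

(a) k_gold ≈ 19.84; (b) c_gold ≈ 2.11

The effective depreciation rate is n + g + δ = 0.012 + 0.017 + 0.058 = 0.087.
At the golden rule the marginal product of capital equals n+g+δ: 0.45·k^(0.45−1) = 0.087. Solving, k_gold = (0.45/0.087)^(1/0.55) ≈ 19.8438.
y_gold = 19.8438^0.45 ≈ 3.8365; c_gold = y_gold − 0.087·k_gold ≈ 2.1101.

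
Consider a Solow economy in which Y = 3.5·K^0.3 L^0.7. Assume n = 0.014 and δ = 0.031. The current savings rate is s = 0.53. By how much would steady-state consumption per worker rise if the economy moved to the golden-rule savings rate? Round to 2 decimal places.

Break-even investment rate: n + δ = 0.014 + 0.031 = 0.045.
Current steady state (s = 0.53): k* = (0.53·3.5/0.045)^(1/0.7) ≈ 202.9227, y* = 3.5·202.9227^0.3 ≈ 17.2293, c* = (1−0.53)·17.2293 ≈ 8.0978.
Maximizing c = f(k) − (n+δ)·k gives f'(k) = n+δ, i.e. 0.3·3.5·k^(0.3−1) = 0.045, so k_gold = (0.3·3.5/0.045)^(1/0.7) ≈ 90.0021.
y_gold = 3.5·90.0021^0.3 ≈ 13.5003, c_gold = y_gold − 0.045·k_gold ≈ 9.4502.
Gain: Δc = 9.4502 − 8.0978 ≈ 1.3525.

Δc ≈ 1.35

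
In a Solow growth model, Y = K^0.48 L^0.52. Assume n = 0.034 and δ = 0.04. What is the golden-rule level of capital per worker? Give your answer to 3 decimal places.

k_gold ≈ 36.438

Capital per worker breaks even when investment replaces (n + δ)·k; here n + δ = 0.074.
Setting f'(k) = n+δ gives 0.48·k^(0.48−1) = 0.074, hence k_gold = (0.48/0.074)^(1/0.52) ≈ 36.4382.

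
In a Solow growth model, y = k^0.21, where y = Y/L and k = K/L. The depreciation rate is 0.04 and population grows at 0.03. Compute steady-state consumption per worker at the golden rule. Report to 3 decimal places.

The effective depreciation rate is n + δ = 0.03 + 0.04 = 0.07.
Maximizing c = f(k) − (n+δ)·k gives f'(k) = n+δ, i.e. 0.21·k^(0.21−1) = 0.07, so k_gold = (0.21/0.07)^(1/0.79) ≈ 4.0175.
y_gold = 4.0175^0.21 ≈ 1.3392.
c_gold = y_gold − (n+δ)·k_gold = 1.3392 − 0.07·4.0175 ≈ 1.0579.

c_gold ≈ 1.058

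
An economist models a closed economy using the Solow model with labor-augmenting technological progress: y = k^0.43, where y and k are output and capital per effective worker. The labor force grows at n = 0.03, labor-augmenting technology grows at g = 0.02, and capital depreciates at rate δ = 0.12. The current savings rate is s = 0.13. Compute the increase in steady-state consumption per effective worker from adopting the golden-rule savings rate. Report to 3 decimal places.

Capital per effective worker breaks even when investment replaces (n + g + δ)·k; here n + g + δ = 0.17.
Current steady state (s = 0.13): k* = (0.13/0.17)^(1/0.57) ≈ 0.6246, y* = 0.6246^0.43 ≈ 0.8168, c* = (1−0.13)·0.8168 ≈ 0.7106.
Maximizing c = f(k) − (n+g+δ)·k gives f'(k) = n+g+δ, i.e. 0.43·k^(0.43−1) = 0.17, so k_gold = (0.43/0.17)^(1/0.57) ≈ 5.0939.
y_gold = 5.0939^0.43 ≈ 2.0139, c_gold = y_gold − 0.17·k_gold ≈ 1.1479.
Gain: Δc = 1.1479 − 0.7106 ≈ 0.4373.

Δc ≈ 0.437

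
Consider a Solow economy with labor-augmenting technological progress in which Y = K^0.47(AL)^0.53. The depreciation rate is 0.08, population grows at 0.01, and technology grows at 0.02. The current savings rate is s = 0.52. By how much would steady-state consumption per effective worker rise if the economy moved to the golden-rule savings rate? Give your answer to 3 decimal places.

Δc ≈ 0.018

The effective depreciation rate is n + g + δ = 0.01 + 0.02 + 0.08 = 0.11.
Current steady state (s = 0.52): k* = (0.52/0.11)^(1/0.53) ≈ 18.7435, y* = 18.7435^0.47 ≈ 3.9650, c* = (1−0.52)·3.9650 ≈ 1.9032.
Golden rule sets MPK = n+g+δ: 0.47·k^(0.47−1) = 0.11, so k_gold = (0.47/0.11)^(1/0.53) ≈ 15.4885.
y_gold = 15.4885^0.47 ≈ 3.6250, c_gold = y_gold − 0.11·k_gold ≈ 1.9212.
Gain: Δc = 1.9212 − 1.9032 ≈ 0.0181.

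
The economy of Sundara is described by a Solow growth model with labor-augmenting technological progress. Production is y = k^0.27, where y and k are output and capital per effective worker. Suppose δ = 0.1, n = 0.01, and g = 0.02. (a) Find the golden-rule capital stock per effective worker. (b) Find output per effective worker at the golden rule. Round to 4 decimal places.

Break-even investment rate: n + g + δ = 0.01 + 0.02 + 0.1 = 0.13.
Golden rule sets MPK = n+g+δ: 0.27·k^(0.27−1) = 0.13, so k_gold = (0.27/0.13)^(1/0.73) ≈ 2.7216.
y_gold = 2.7216^0.27 ≈ 1.3104.

(a) k_gold ≈ 2.7216; (b) y_gold ≈ 1.3104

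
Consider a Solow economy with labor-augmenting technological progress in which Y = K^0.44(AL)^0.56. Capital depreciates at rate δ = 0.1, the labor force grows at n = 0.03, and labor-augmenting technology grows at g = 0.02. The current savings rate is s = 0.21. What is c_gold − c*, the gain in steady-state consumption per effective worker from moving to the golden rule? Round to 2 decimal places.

n + g + δ = 0.03 + 0.02 + 0.1 = 0.15.
Current steady state (s = 0.21): k* = (0.21/0.15)^(1/0.56) ≈ 1.8237, y* = 1.8237^0.44 ≈ 1.3026, c* = (1−0.21)·1.3026 ≈ 1.0291.
Golden rule sets MPK = n+g+δ: 0.44·k^(0.44−1) = 0.15, so k_gold = (0.44/0.15)^(1/0.56) ≈ 6.8324.
y_gold = 6.8324^0.44 ≈ 2.3292, c_gold = y_gold − 0.15·k_gold ≈ 1.3044.
Gain: Δc = 1.3044 − 1.0291 ≈ 0.2753.

Δc ≈ 0.28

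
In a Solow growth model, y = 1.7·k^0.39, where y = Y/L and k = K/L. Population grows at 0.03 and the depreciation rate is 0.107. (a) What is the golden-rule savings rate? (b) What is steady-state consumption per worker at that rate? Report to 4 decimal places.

(a) s_gold = 0.3900; (b) c_gold ≈ 2.8418

Break-even investment rate: n + δ = 0.03 + 0.107 = 0.137.
For Cobb-Douglas, s_gold equals capital's share: s_gold = 0.39.
Golden rule sets MPK = n+δ: 0.39·1.7·k^(0.39−1) = 0.137, so k_gold = (0.39·1.7/0.137)^(1/0.61) ≈ 13.2621.
y_gold = 1.7·13.2621^0.39 ≈ 4.6587; c_gold = (1−0.39)·y_gold ≈ 2.8418.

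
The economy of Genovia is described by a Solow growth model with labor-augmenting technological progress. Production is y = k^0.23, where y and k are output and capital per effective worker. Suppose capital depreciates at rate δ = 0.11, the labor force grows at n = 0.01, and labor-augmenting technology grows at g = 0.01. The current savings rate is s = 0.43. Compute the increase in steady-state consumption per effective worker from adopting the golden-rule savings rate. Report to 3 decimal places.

Capital per effective worker breaks even when investment replaces (n + g + δ)·k; here n + g + δ = 0.13.
Current steady state (s = 0.43): k* = (0.43/0.13)^(1/0.77) ≈ 4.7283, y* = 4.7283^0.23 ≈ 1.4295, c* = (1−0.43)·1.4295 ≈ 0.8148.
Golden rule sets MPK = n+g+δ: 0.23·k^(0.23−1) = 0.13, so k_gold = (0.23/0.13)^(1/0.77) ≈ 2.0980.
y_gold = 2.0980^0.23 ≈ 1.1858, c_gold = y_gold − 0.13·k_gold ≈ 0.9131.
Gain: Δc = 0.9131 − 0.8148 ≈ 0.0983.

Δc ≈ 0.098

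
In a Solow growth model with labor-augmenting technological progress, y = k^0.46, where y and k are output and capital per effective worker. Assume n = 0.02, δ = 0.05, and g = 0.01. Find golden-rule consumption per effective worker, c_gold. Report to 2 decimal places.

c_gold ≈ 2.40

The effective depreciation rate is n + g + δ = 0.02 + 0.01 + 0.05 = 0.08.
Setting f'(k) = n+g+δ gives 0.46·k^(0.46−1) = 0.08, hence k_gold = (0.46/0.08)^(1/0.54) ≈ 25.5148.
y_gold = 25.5148^0.46 ≈ 4.4374.
c_gold = y_gold − (n+g+δ)·k_gold = 4.4374 − 0.08·25.5148 ≈ 2.3962.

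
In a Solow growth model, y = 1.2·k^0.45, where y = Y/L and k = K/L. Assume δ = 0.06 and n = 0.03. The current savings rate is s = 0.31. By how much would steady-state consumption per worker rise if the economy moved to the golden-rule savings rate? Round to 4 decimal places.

Δc ≈ 0.2149

Capital per worker breaks even when investment replaces (n + δ)·k; here n + δ = 0.09.
Current steady state (s = 0.31): k* = (0.31·1.2/0.09)^(1/0.55) ≈ 13.1992, y* = 1.2·13.1992^0.45 ≈ 3.8320, c* = (1−0.31)·3.8320 ≈ 2.6441.
Golden rule sets MPK = n+δ: 0.45·1.2·k^(0.45−1) = 0.09, so k_gold = (0.45·1.2/0.09)^(1/0.55) ≈ 25.9908.
y_gold = 1.2·25.9908^0.45 ≈ 5.1982, c_gold = y_gold − 0.09·k_gold ≈ 2.8590.
Gain: Δc = 2.8590 − 2.6441 ≈ 0.2149.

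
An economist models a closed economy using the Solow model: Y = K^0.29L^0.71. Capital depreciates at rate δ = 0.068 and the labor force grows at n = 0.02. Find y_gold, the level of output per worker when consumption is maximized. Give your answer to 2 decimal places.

y_gold ≈ 1.63

n + δ = 0.02 + 0.068 = 0.088.
Setting f'(k) = n+δ gives 0.29·k^(0.29−1) = 0.088, hence k_gold = (0.29/0.088)^(1/0.71) ≈ 5.3636.
Output: y_gold = k_gold^0.29 = 5.3636^0.29 ≈ 1.6276.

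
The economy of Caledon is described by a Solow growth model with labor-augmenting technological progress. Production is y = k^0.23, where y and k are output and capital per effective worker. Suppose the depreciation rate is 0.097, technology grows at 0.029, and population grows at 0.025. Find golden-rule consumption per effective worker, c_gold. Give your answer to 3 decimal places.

Capital per effective worker breaks even when investment replaces (n + g + δ)·k; here n + g + δ = 0.151.
At the golden rule the marginal product of capital equals n+g+δ: 0.23·k^(0.23−1) = 0.151. Solving, k_gold = (0.23/0.151)^(1/0.77) ≈ 1.7272.
y_gold = 1.7272^0.23 ≈ 1.1339.
c_gold = y_gold − (n+g+δ)·k_gold = 1.1339 − 0.151·1.7272 ≈ 0.8731.

c_gold ≈ 0.873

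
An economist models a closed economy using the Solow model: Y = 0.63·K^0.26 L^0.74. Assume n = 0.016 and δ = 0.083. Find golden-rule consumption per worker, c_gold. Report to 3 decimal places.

c_gold ≈ 0.556

The effective depreciation rate is n + δ = 0.016 + 0.083 = 0.099.
Setting f'(k) = n+δ gives 0.26·0.63·k^(0.26−1) = 0.099, hence k_gold = (0.26·0.63/0.099)^(1/0.74) ≈ 1.9747.
y_gold = 0.63·1.9747^0.26 ≈ 0.7519.
c_gold = y_gold − (n+δ)·k_gold = 0.7519 − 0.099·1.9747 ≈ 0.5564.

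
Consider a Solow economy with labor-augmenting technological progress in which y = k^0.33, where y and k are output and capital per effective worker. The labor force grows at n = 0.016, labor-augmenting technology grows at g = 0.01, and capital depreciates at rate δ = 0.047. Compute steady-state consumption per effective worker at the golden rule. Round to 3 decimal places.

Break-even investment rate: n + g + δ = 0.016 + 0.01 + 0.047 = 0.073.
Maximizing c = f(k) − (n+g+δ)·k gives f'(k) = n+g+δ, i.e. 0.33·k^(0.33−1) = 0.073, so k_gold = (0.33/0.073)^(1/0.67) ≈ 9.5038.
y_gold = 9.5038^0.33 ≈ 2.1024.
c_gold = y_gold − (n+g+δ)·k_gold = 2.1024 − 0.073·9.5038 ≈ 1.4086.

c_gold ≈ 1.409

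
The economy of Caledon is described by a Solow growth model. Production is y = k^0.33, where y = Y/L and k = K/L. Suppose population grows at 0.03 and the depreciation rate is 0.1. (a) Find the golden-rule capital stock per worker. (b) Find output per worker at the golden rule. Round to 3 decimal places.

Capital per worker breaks even when investment replaces (n + δ)·k; here n + δ = 0.13.
At the golden rule the marginal product of capital equals n+δ: 0.33·k^(0.33−1) = 0.13. Solving, k_gold = (0.33/0.13)^(1/0.67) ≈ 4.0164.
y_gold = 4.0164^0.33 ≈ 1.5822.

(a) k_gold ≈ 4.016; (b) y_gold ≈ 1.582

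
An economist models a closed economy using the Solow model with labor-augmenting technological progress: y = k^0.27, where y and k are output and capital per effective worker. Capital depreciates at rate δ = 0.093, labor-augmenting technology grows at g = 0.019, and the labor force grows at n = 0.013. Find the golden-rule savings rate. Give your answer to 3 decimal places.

s_gold = 0.270

n + g + δ = 0.013 + 0.019 + 0.093 = 0.125.
At the golden rule MPK = n+g+δ, and in any Cobb-Douglas steady state s = (n+g+δ)·k/y = MPK·k/y = capital's share 0.27.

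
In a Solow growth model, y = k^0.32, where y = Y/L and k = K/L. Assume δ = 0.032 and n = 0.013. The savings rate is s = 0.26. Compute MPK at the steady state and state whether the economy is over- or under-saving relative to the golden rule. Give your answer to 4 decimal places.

Break-even investment rate: n + δ = 0.013 + 0.032 = 0.045.
Steady-state k*: s·k^0.32 = 0.045·k gives k* = (0.26/0.045)^(1/0.68) ≈ 13.1897.
MPK = 0.32·13.1897^(-0.68) ≈ 0.0554.
MPK > n+δ = 0.045, so the economy is dynamically efficient (under-saving).

under-saving; MPK ≈ 0.0554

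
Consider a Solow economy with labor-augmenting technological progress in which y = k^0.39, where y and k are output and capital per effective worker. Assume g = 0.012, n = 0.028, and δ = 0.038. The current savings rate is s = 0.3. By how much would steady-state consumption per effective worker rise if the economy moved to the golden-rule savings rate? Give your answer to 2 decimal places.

The effective depreciation rate is n + g + δ = 0.028 + 0.012 + 0.038 = 0.078.
Current steady state (s = 0.3): k* = (0.3/0.078)^(1/0.61) ≈ 9.1004, y* = 9.1004^0.39 ≈ 2.3661, c* = (1−0.3)·2.3661 ≈ 1.6563.
Maximizing c = f(k) − (n+g+δ)·k gives f'(k) = n+g+δ, i.e. 0.39·k^(0.39−1) = 0.078, so k_gold = (0.39/0.078)^(1/0.61) ≈ 13.9911.
y_gold = 13.9911^0.39 ≈ 2.7982, c_gold = y_gold − 0.078·k_gold ≈ 1.7069.
Gain: Δc = 1.7069 − 1.6563 ≈ 0.0506.

Δc ≈ 0.05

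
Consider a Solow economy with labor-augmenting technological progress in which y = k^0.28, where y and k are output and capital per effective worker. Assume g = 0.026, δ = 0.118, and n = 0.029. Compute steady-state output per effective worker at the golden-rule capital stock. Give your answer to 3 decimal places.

Break-even investment rate: n + g + δ = 0.029 + 0.026 + 0.118 = 0.173.
Setting f'(k) = n+g+δ gives 0.28·k^(0.28−1) = 0.173, hence k_gold = (0.28/0.173)^(1/0.72) ≈ 1.9518.
Output: y_gold = k_gold^0.28 = 1.9518^0.28 ≈ 1.2059.

y_gold ≈ 1.206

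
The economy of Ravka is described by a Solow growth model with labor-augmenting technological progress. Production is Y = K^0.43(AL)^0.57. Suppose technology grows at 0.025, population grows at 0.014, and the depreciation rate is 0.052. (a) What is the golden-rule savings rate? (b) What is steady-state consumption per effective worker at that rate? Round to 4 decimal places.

Capital per effective worker breaks even when investment replaces (n + g + δ)·k; here n + g + δ = 0.091.
For Cobb-Douglas, s_gold equals capital's share: s_gold = 0.43.
Setting f'(k) = n+g+δ gives 0.43·k^(0.43−1) = 0.091, hence k_gold = (0.43/0.091)^(1/0.57) ≈ 15.2477.
y_gold = 15.2477^0.43 ≈ 3.2268; c_gold = (1−0.43)·y_gold ≈ 1.8393.

(a) s_gold = 0.4300; (b) c_gold ≈ 1.8393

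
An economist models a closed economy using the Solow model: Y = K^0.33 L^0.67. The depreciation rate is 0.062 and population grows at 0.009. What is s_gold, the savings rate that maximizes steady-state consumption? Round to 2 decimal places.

Break-even investment rate: n + δ = 0.009 + 0.062 = 0.071.
At the golden rule MPK = n+δ, and in any Cobb-Douglas steady state s = (n+δ)·k/y = MPK·k/y = capital's share 0.33.

s_gold = 0.33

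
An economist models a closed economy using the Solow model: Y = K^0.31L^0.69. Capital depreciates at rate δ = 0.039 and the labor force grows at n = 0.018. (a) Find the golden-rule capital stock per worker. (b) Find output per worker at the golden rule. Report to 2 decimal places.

Capital per worker breaks even when investment replaces (n + δ)·k; here n + δ = 0.057.
At the golden rule the marginal product of capital equals n+δ: 0.31·k^(0.31−1) = 0.057. Solving, k_gold = (0.31/0.057)^(1/0.69) ≈ 11.6392.
y_gold = 11.6392^0.31 ≈ 2.1401.

(a) k_gold ≈ 11.64; (b) y_gold ≈ 2.14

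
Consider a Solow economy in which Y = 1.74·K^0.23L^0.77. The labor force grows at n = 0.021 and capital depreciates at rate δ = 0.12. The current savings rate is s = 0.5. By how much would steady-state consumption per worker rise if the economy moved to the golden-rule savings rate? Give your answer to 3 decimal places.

The effective depreciation rate is n + δ = 0.021 + 0.12 = 0.141.
Current steady state (s = 0.5): k* = (0.5·1.74/0.141)^(1/0.77) ≈ 10.6259, y* = 1.74·10.6259^0.23 ≈ 2.9965, c* = (1−0.5)·2.9965 ≈ 1.4982.
Maximizing c = f(k) − (n+δ)·k gives f'(k) = n+δ, i.e. 0.23·1.74·k^(0.23−1) = 0.141, so k_gold = (0.23·1.74/0.141)^(1/0.77) ≈ 3.8760.
y_gold = 1.74·3.8760^0.23 ≈ 2.3762, c_gold = y_gold − 0.141·k_gold ≈ 1.8297.
Gain: Δc = 1.8297 − 1.4982 ≈ 0.3314.

Δc ≈ 0.331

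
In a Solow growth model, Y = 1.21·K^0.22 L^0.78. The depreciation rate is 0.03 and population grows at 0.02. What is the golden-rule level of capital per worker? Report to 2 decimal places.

k_gold ≈ 8.53

Capital per worker breaks even when investment replaces (n + δ)·k; here n + δ = 0.05.
Setting f'(k) = n+δ gives 0.22·1.21·k^(0.22−1) = 0.05, hence k_gold = (0.22·1.21/0.05)^(1/0.78) ≈ 8.5325.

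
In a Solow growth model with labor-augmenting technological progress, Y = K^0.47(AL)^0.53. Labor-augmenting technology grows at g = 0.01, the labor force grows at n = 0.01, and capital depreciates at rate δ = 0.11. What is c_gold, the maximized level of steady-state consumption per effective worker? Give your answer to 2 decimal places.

Break-even investment rate: n + g + δ = 0.01 + 0.01 + 0.11 = 0.13.
At the golden rule the marginal product of capital equals n+g+δ: 0.47·k^(0.47−1) = 0.13. Solving, k_gold = (0.47/0.13)^(1/0.53) ≈ 11.3011.
y_gold = 11.3011^0.47 ≈ 3.1258.
c_gold = y_gold − (n+g+δ)·k_gold = 3.1258 − 0.13·11.3011 ≈ 1.6567.

c_gold ≈ 1.66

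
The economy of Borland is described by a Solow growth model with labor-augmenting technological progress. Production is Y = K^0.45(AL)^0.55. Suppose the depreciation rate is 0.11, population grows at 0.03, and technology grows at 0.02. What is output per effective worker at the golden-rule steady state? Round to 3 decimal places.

n + g + δ = 0.03 + 0.02 + 0.11 = 0.16.
Golden rule sets MPK = n+g+δ: 0.45·k^(0.45−1) = 0.16, so k_gold = (0.45/0.16)^(1/0.55) ≈ 6.5544.
Output: y_gold = k_gold^0.45 = 6.5544^0.45 ≈ 2.3304.

y_gold ≈ 2.330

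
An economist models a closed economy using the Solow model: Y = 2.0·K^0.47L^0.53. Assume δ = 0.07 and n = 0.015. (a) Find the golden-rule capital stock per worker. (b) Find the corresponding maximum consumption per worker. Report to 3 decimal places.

n + δ = 0.015 + 0.07 = 0.085.
Setting f'(k) = n+δ gives 0.47·2.0·k^(0.47−1) = 0.085, hence k_gold = (0.47·2.0/0.085)^(1/0.53) ≈ 93.1670.
y_gold = 2.0·93.1670^0.47 ≈ 16.8494; c_gold = y_gold − 0.085·k_gold ≈ 8.9302.

(a) k_gold ≈ 93.167; (b) c_gold ≈ 8.930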